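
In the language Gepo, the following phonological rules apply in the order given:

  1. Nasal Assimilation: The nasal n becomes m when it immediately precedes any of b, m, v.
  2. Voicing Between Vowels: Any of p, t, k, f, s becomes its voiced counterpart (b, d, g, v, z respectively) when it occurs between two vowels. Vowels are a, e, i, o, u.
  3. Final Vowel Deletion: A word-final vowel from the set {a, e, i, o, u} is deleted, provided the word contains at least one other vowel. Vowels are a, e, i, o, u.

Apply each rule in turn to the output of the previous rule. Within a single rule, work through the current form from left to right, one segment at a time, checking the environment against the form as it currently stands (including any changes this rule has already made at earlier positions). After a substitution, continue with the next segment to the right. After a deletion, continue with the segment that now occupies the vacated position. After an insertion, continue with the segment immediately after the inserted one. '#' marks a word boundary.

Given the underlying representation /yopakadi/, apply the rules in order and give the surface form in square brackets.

1 Nasal Assimilation: no change — [yopakadi]
2 Voicing Between Vowels: [yopakadi] → [yobagadi]
3 Final Vowel Deletion: [yobagadi] → [yobagad]

[yobagad]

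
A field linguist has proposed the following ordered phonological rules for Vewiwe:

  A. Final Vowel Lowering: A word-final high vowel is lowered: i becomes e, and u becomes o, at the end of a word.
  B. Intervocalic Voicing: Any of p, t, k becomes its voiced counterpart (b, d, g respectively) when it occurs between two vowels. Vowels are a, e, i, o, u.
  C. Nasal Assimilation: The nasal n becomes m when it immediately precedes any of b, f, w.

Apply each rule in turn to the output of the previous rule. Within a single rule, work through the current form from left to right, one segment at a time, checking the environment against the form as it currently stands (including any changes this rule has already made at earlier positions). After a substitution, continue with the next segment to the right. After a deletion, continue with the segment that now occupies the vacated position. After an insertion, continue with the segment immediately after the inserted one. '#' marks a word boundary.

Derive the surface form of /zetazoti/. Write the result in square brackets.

A Final Vowel Lowering: [zetazoti] → [zetazote]
B Intervocalic Voicing: [zetazote] → [zedazode]
C Nasal Assimilation: no change — [zedazode]

[zedazode]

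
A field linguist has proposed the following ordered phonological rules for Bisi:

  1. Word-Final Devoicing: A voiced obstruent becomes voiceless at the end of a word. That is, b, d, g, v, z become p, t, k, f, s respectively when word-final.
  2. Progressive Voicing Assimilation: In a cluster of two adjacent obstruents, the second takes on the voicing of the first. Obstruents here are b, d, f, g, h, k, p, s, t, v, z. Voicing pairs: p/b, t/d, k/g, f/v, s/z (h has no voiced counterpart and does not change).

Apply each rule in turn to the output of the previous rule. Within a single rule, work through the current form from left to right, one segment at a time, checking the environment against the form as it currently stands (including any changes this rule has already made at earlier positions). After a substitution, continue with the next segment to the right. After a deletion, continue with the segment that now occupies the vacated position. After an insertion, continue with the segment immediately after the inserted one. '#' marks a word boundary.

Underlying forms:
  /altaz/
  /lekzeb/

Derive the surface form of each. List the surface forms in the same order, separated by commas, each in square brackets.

/altaz/:
  1 Word-Final Devoicing: [altaz] → [altas]
  2 Progressive Voicing Assimilation: no change — [altas]
/lekzeb/:
  1 Word-Final Devoicing: [lekzeb] → [lekzep]
  2 Progressive Voicing Assimilation: [lekzep] → [leksep]

[altas], [leksep]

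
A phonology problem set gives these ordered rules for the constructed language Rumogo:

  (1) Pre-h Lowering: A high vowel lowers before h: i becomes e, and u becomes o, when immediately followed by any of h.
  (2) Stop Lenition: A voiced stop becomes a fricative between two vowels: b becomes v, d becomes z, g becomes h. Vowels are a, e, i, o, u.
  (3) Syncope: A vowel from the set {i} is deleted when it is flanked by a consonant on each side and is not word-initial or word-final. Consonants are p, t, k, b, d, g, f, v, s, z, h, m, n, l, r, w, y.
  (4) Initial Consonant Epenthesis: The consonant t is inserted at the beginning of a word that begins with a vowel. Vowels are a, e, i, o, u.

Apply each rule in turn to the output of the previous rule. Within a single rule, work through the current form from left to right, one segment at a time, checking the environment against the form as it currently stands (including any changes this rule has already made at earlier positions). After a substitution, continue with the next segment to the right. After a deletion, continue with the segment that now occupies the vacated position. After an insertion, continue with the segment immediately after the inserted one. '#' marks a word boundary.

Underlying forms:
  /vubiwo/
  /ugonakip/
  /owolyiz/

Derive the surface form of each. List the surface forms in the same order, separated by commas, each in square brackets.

/vubiwo/:
  (1) Pre-h Lowering: no change — [vubiwo]
  (2) Stop Lenition: [vubiwo] → [vuviwo]
  (3) Syncope: [vuviwo] → [vuvwo]
  (4) Initial Consonant Epenthesis: no change — [vuvwo]
/ugonakip/:
  (1) Pre-h Lowering: no change — [ugonakip]
  (2) Stop Lenition: [ugonakip] → [uhonakip]
  (3) Syncope: [uhonakip] → [uhonakp]
  (4) Initial Consonant Epenthesis: [uhonakp] → [tuhonakp]
/owolyiz/:
  (1) Pre-h Lowering: no change — [owolyiz]
  (2) Stop Lenition: no change — [owolyiz]
  (3) Syncope: [owolyiz] → [owolyz]
  (4) Initial Consonant Epenthesis: [owolyz] → [towolyz]

[vuvwo], [tuhonakp], [towolyz]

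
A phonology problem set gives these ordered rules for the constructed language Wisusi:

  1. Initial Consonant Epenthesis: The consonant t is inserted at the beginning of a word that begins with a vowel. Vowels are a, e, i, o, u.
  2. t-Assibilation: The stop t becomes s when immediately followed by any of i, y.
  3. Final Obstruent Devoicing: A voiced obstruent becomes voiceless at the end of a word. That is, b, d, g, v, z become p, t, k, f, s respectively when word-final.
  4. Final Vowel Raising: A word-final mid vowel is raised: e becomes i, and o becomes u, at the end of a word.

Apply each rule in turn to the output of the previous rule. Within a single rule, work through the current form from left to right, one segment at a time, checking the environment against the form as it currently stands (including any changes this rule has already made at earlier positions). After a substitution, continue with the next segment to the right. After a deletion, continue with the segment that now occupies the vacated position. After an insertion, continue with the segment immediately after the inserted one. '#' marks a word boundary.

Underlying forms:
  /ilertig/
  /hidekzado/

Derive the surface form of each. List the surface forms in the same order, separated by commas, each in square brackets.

/ilertig/:
  1 Initial Consonant Epenthesis: [ilertig] → [tilertig]
  2 t-Assibilation: [tilertig] → [silersig]
  3 Final Obstruent Devoicing: [silersig] → [silersik]
  4 Final Vowel Raising: no change — [silersik]
/hidekzado/:
  1 Initial Consonant Epenthesis: no change — [hidekzado]
  2 t-Assibilation: no change — [hidekzado]
  3 Final Obstruent Devoicing: no change — [hidekzado]
  4 Final Vowel Raising: [hidekzado] → [hidekzadu]

[silersik], [hidekzadu]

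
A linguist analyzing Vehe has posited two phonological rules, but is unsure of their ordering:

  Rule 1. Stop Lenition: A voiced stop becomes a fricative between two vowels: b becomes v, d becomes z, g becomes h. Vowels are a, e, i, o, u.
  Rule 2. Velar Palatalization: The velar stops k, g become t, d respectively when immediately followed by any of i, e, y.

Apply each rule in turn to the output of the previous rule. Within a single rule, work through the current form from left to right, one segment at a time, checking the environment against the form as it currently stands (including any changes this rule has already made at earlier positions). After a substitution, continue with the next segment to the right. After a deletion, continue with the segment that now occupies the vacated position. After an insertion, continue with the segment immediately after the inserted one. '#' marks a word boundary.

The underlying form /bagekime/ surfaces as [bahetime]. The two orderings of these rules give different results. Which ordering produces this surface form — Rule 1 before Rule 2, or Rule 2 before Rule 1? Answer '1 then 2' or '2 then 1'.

Order 1 then 2:
  1 Stop Lenition: [bagekime] → [bahekime]
  2 Velar Palatalization: [bahekime] → [bahetime]
  result: [bahetime]
Order 2 then 1:
  2 Velar Palatalization: [bagekime] → [badetime]
  1 Stop Lenition: [badetime] → [bazetime]
  result: [bazetime]

1 then 2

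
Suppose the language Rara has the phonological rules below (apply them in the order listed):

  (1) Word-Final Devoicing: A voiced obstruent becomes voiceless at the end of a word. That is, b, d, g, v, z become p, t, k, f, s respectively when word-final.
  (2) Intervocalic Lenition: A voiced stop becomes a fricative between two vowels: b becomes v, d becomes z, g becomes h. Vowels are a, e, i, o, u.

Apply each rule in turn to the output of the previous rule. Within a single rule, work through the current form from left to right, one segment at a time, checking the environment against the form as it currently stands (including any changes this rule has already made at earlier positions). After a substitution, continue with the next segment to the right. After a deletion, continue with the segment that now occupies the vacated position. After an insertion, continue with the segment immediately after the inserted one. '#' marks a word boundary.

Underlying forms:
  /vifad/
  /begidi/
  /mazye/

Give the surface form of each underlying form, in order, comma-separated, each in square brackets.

[vifat], [behizi], [mazye]

/vifad/:
  (1) Word-Final Devoicing: [vifad] → [vifat]
  (2) Intervocalic Lenition: no change — [vifat]
/begidi/:
  (1) Word-Final Devoicing: no change — [begidi]
  (2) Intervocalic Lenition: [begidi] → [behizi]
/mazye/:
  (1) Word-Final Devoicing: no change — [mazye]
  (2) Intervocalic Lenition: no change — [mazye]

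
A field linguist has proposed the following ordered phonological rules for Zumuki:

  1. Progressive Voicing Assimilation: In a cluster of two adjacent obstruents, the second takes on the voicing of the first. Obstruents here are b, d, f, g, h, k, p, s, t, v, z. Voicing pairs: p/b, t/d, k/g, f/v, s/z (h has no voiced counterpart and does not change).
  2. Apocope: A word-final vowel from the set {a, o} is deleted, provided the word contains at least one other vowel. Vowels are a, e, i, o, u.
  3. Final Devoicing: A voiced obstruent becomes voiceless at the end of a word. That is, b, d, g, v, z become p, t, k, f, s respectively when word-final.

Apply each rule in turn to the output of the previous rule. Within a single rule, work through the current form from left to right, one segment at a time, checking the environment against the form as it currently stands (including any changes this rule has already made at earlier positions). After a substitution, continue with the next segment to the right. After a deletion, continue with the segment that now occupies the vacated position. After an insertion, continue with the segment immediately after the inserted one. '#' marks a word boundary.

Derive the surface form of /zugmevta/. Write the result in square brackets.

1 Progressive Voicing Assimilation: [zugmevta] → [zugmevda]
2 Apocope: [zugmevda] → [zugmevd]
3 Final Devoicing: [zugmevd] → [zugmevt]

[zugmevt]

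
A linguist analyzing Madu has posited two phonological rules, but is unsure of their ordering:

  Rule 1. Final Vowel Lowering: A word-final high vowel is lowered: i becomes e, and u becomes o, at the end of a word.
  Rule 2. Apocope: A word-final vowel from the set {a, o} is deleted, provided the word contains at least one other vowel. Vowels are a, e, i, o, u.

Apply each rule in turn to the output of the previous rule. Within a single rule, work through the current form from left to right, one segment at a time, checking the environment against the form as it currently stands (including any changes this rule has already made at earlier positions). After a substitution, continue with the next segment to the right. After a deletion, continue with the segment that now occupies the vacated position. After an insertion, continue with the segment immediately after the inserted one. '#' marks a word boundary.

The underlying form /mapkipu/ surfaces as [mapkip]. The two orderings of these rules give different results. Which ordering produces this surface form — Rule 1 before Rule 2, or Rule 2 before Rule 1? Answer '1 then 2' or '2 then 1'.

1 then 2

Order 1 then 2:
  1 Final Vowel Lowering: [mapkipu] → [mapkipo]
  2 Apocope: [mapkipo] → [mapkip]
  result: [mapkip]
Order 2 then 1:
  2 Apocope: no change — [mapkipu]
  1 Final Vowel Lowering: [mapkipu] → [mapkipo]
  result: [mapkipo]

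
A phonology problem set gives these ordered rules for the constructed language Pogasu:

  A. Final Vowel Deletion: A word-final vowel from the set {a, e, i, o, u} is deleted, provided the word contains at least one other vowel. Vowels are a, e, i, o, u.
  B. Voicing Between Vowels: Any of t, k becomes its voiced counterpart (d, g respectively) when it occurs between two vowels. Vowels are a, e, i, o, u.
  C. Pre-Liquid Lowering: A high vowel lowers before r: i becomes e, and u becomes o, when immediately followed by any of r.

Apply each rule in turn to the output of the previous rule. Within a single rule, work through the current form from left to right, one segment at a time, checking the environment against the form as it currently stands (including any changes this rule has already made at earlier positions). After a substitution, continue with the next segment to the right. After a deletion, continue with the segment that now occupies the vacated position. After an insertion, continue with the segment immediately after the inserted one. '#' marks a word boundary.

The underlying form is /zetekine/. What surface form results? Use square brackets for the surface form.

A Final Vowel Deletion: [zetekine] → [zetekin]
B Voicing Between Vowels: [zetekin] → [zedegin]
C Pre-Liquid Lowering: no change — [zedegin]

[zedegin]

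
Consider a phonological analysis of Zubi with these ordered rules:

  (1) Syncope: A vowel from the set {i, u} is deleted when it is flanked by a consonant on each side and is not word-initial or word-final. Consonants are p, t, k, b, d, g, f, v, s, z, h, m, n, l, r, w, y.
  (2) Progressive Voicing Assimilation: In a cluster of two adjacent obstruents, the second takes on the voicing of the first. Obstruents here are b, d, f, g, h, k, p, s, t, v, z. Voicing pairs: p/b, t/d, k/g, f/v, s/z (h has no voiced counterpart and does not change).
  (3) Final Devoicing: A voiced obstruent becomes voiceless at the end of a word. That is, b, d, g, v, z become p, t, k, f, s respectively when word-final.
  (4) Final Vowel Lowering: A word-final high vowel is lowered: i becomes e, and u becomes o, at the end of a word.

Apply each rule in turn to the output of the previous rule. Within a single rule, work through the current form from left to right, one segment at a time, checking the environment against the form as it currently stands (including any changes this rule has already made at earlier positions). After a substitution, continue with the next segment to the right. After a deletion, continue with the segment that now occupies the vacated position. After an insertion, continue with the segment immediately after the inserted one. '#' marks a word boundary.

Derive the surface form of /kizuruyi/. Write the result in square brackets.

(1) Syncope: [kizuruyi] → [kzryi]
(2) Progressive Voicing Assimilation: [kzryi] → [ksryi]
(3) Final Devoicing: no change — [ksryi]
(4) Final Vowel Lowering: [ksryi] → [ksrye]

[ksrye]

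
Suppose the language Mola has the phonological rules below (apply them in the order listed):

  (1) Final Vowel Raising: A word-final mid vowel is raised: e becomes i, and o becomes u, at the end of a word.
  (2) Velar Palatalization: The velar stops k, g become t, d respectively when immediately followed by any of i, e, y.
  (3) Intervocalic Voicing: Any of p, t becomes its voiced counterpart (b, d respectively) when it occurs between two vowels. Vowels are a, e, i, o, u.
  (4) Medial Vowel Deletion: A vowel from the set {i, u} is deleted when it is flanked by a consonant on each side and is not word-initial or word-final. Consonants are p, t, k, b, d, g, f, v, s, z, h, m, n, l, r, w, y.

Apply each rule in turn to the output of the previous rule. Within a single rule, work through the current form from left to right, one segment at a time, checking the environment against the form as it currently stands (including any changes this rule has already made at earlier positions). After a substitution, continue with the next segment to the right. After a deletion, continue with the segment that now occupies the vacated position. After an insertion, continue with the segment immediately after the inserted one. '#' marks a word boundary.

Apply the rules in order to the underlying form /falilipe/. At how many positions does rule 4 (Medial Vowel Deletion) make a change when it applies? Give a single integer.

(1) Final Vowel Raising: [falilipe] → [falilipi]
(2) Velar Palatalization: no change — [falilipi]
(3) Intervocalic Voicing: [falilipi] → [falilibi]
(4) Medial Vowel Deletion: [falilibi] → [fallbi]
Rule 4 changed 2 position(s).

2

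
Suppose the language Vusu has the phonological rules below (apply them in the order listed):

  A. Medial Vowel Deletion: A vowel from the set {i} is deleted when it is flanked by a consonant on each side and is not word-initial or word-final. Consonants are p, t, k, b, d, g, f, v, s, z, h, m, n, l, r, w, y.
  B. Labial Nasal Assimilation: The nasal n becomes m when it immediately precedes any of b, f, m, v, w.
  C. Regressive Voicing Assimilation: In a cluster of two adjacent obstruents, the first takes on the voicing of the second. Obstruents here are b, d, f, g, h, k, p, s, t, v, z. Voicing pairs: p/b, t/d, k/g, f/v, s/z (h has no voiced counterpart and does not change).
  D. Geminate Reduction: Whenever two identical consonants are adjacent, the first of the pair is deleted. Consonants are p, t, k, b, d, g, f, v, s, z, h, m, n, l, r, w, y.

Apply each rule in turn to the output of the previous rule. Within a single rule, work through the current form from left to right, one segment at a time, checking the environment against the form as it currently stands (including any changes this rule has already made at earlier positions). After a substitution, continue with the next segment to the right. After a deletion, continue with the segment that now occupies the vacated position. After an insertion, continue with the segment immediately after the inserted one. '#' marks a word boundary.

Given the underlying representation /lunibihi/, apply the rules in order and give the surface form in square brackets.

[lumphi]

A Medial Vowel Deletion: [lunibihi] → [lunbhi]
B Labial Nasal Assimilation: [lunbhi] → [lumbhi]
C Regressive Voicing Assimilation: [lumbhi] → [lumphi]
D Geminate Reduction: no change — [lumphi]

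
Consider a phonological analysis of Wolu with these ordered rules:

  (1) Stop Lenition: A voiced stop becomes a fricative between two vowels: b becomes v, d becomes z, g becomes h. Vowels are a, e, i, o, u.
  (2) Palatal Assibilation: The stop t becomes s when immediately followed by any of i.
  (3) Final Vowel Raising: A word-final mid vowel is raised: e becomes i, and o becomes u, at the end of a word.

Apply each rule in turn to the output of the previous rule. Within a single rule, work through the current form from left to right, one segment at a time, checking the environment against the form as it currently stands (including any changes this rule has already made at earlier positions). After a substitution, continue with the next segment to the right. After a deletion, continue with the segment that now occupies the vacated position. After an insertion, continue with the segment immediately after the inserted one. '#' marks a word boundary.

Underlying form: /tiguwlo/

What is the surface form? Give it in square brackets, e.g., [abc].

[sihuwlu]

(1) Stop Lenition: [tiguwlo] → [tihuwlo]
(2) Palatal Assibilation: [tihuwlo] → [sihuwlo]
(3) Final Vowel Raising: [sihuwlo] → [sihuwlu]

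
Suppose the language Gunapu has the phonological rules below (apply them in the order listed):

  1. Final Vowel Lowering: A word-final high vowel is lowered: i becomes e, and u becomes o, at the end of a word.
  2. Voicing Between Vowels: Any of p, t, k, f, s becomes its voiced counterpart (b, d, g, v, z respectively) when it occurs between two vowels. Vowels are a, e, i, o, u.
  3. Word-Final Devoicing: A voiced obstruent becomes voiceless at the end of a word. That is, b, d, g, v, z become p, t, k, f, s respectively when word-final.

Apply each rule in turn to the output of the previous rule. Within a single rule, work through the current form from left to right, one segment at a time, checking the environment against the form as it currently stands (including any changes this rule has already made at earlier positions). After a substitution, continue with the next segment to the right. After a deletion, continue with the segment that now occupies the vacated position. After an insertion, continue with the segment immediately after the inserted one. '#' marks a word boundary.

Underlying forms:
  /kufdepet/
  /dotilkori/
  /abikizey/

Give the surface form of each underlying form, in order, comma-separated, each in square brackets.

/kufdepet/:
  1 Final Vowel Lowering: no change — [kufdepet]
  2 Voicing Between Vowels: [kufdepet] → [kufdebet]
  3 Word-Final Devoicing: no change — [kufdebet]
/dotilkori/:
  1 Final Vowel Lowering: [dotilkori] → [dotilkore]
  2 Voicing Between Vowels: [dotilkore] → [dodilkore]
  3 Word-Final Devoicing: no change — [dodilkore]
/abikizey/:
  1 Final Vowel Lowering: no change — [abikizey]
  2 Voicing Between Vowels: [abikizey] → [abigizey]
  3 Word-Final Devoicing: no change — [abigizey]

[kufdebet], [dodilkore], [abigizey]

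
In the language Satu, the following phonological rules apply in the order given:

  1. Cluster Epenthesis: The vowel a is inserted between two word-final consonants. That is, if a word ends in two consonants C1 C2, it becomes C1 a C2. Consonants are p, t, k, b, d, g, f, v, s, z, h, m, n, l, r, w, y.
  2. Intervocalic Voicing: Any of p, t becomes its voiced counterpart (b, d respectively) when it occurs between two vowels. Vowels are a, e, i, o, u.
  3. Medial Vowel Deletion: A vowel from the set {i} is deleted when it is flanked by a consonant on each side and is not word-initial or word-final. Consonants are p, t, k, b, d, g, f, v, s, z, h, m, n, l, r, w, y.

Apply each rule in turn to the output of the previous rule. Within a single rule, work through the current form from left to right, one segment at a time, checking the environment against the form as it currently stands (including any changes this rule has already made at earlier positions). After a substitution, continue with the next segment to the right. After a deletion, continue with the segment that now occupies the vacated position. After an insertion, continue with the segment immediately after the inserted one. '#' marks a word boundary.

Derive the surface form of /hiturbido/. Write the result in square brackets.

[hdurbdo]

1 Cluster Epenthesis: no change — [hiturbido]
2 Intervocalic Voicing: [hiturbido] → [hidurbido]
3 Medial Vowel Deletion: [hidurbido] → [hdurbdo]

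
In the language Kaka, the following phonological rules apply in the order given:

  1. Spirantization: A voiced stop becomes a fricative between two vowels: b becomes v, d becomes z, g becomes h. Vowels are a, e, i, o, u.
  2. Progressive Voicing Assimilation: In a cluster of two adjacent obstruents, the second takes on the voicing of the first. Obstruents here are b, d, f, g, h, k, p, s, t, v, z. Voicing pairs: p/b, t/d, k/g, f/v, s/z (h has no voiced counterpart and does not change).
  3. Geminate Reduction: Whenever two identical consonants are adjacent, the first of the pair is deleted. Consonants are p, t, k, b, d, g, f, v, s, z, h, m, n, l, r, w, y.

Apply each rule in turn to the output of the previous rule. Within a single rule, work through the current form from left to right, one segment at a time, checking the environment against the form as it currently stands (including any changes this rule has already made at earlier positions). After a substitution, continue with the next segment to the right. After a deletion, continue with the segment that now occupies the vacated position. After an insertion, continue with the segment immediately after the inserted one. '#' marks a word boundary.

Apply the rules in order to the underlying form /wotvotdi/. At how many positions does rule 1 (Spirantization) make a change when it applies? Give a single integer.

0

1 Spirantization: no change — [wotvotdi]
2 Progressive Voicing Assimilation: [wotvotdi] → [wotfotti]
3 Geminate Reduction: [wotfotti] → [wotfoti]
Rule 1 changed 0 position(s).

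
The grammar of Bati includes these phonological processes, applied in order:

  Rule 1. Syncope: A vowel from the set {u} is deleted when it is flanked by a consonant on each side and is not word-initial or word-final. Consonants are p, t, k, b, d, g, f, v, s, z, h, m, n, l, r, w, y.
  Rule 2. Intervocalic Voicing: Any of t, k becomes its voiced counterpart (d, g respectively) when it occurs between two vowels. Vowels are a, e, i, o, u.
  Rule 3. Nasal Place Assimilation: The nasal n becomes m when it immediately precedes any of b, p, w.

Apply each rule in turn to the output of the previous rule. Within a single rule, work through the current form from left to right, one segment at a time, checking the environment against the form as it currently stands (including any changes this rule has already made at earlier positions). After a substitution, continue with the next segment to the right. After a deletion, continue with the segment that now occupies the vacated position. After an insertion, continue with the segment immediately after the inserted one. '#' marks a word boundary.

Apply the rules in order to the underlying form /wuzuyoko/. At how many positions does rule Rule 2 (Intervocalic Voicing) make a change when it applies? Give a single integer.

1

Rule 1 Syncope: [wuzuyoko] → [wzyoko]
Rule 2 Intervocalic Voicing: [wzyoko] → [wzyogo]
Rule 3 Nasal Place Assimilation: no change — [wzyogo]
Rule Rule 2 changed 1 position(s).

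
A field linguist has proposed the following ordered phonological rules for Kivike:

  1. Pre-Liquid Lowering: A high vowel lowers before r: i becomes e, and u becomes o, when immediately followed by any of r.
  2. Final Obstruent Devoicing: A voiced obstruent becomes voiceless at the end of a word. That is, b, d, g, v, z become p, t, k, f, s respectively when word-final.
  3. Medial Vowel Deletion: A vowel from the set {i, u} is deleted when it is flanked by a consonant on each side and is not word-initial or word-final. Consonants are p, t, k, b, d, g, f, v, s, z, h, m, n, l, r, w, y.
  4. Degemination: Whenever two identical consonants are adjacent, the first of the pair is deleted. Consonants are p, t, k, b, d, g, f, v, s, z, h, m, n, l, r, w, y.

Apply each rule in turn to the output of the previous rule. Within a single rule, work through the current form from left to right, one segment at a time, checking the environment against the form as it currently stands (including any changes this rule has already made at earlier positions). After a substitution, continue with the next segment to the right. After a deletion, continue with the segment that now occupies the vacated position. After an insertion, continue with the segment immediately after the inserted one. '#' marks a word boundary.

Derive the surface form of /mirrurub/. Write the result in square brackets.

[merorp]

1 Pre-Liquid Lowering: [mirrurub] → [merrorub]
2 Final Obstruent Devoicing: [merrorub] → [merrorup]
3 Medial Vowel Deletion: [merrorup] → [merrorp]
4 Degemination: [merrorp] → [merorp]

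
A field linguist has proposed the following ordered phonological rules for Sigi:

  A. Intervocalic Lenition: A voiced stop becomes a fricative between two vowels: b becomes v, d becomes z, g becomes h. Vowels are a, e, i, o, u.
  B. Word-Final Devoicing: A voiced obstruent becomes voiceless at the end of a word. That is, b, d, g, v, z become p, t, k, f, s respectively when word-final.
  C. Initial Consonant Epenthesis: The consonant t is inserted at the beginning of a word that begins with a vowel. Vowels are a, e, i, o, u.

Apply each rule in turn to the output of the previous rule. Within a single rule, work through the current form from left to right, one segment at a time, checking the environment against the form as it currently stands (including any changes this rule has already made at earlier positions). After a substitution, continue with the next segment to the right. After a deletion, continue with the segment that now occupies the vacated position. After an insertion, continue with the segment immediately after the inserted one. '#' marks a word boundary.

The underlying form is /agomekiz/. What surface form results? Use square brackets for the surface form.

A Intervocalic Lenition: [agomekiz] → [ahomekiz]
B Word-Final Devoicing: [ahomekiz] → [ahomekis]
C Initial Consonant Epenthesis: [ahomekis] → [tahomekis]

[tahomekis]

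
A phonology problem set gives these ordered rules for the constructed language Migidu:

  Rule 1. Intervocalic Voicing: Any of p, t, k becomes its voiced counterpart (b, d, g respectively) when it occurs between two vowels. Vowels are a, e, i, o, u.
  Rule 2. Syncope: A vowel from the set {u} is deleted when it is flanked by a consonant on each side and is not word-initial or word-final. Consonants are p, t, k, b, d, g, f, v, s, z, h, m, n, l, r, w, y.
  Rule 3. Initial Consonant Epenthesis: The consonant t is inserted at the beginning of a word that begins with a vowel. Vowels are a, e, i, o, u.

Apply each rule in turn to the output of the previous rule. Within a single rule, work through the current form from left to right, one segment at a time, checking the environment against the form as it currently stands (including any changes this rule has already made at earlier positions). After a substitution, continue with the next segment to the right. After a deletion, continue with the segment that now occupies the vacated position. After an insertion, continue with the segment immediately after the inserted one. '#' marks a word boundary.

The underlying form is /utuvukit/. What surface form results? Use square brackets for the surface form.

Rule 1 Intervocalic Voicing: [utuvukit] → [uduvugit]
Rule 2 Syncope: [uduvugit] → [udvgit]
Rule 3 Initial Consonant Epenthesis: [udvgit] → [tudvgit]

[tudvgit]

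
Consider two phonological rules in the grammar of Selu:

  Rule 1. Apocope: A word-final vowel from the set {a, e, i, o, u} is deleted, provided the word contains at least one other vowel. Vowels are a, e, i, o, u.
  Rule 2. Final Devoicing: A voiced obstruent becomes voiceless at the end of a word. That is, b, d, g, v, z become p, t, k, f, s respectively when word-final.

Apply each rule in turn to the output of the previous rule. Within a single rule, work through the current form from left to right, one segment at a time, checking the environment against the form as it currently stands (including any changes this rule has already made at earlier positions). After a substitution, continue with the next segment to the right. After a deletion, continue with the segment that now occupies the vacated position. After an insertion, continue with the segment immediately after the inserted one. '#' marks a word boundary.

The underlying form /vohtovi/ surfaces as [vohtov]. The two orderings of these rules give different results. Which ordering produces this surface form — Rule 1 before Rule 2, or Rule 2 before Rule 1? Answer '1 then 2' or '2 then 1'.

Order 1 then 2:
  1 Apocope: [vohtovi] → [vohtov]
  2 Final Devoicing: [vohtov] → [vohtof]
  result: [vohtof]
Order 2 then 1:
  2 Final Devoicing: no change — [vohtovi]
  1 Apocope: [vohtovi] → [vohtov]
  result: [vohtov]

2 then 1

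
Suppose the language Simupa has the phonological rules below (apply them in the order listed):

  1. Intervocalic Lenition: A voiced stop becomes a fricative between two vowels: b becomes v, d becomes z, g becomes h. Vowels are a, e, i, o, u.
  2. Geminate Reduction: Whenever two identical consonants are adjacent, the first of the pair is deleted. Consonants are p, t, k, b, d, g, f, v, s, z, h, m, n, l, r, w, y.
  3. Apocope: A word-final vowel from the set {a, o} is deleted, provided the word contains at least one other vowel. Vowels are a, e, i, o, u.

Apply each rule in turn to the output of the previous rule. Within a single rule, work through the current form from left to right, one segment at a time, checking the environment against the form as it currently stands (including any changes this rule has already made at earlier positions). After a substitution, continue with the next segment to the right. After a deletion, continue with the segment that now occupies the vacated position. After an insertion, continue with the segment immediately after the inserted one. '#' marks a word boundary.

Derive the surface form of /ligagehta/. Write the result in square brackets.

[lihaheht]

1 Intervocalic Lenition: [ligagehta] → [lihahehta]
2 Geminate Reduction: no change — [lihahehta]
3 Apocope: [lihahehta] → [lihaheht]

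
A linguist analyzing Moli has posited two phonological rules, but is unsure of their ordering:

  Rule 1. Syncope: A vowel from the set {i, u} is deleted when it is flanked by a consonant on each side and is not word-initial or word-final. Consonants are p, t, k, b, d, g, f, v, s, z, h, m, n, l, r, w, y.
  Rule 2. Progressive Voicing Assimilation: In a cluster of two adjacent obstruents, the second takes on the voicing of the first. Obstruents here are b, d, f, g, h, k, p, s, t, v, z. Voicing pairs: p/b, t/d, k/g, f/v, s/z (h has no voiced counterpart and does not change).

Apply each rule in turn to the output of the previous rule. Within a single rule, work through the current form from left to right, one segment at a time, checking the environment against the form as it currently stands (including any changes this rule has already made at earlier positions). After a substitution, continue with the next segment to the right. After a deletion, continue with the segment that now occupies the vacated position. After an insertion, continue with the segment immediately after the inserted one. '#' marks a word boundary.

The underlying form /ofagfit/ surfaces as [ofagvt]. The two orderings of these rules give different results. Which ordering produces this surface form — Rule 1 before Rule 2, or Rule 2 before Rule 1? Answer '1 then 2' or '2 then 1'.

Order 1 then 2:
  1 Syncope: [ofagfit] → [ofagft]
  2 Progressive Voicing Assimilation: [ofagft] → [ofagvd]
  result: [ofagvd]
Order 2 then 1:
  2 Progressive Voicing Assimilation: [ofagfit] → [ofagvit]
  1 Syncope: [ofagvit] → [ofagvt]
  result: [ofagvt]

2 then 1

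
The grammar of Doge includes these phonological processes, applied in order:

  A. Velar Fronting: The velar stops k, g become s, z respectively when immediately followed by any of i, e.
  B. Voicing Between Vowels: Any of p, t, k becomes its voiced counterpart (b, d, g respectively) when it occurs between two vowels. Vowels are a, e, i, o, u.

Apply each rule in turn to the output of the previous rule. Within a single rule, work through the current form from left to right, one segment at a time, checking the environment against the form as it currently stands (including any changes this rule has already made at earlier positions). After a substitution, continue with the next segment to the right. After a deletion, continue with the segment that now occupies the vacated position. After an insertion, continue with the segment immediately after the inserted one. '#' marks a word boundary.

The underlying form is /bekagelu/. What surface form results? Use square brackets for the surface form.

A Velar Fronting: [bekagelu] → [bekazelu]
B Voicing Between Vowels: [bekazelu] → [begazelu]

[begazelu]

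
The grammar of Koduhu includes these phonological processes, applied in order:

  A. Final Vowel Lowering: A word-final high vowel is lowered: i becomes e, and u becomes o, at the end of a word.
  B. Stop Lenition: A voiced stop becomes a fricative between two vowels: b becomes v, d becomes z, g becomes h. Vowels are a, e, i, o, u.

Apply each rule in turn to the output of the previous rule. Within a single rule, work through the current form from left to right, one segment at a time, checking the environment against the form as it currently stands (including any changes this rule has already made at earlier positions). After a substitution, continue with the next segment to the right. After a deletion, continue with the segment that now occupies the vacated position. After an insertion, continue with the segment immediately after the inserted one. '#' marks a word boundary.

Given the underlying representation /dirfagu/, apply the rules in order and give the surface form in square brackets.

[dirfaho]

A Final Vowel Lowering: [dirfagu] → [dirfago]
B Stop Lenition: [dirfago] → [dirfaho]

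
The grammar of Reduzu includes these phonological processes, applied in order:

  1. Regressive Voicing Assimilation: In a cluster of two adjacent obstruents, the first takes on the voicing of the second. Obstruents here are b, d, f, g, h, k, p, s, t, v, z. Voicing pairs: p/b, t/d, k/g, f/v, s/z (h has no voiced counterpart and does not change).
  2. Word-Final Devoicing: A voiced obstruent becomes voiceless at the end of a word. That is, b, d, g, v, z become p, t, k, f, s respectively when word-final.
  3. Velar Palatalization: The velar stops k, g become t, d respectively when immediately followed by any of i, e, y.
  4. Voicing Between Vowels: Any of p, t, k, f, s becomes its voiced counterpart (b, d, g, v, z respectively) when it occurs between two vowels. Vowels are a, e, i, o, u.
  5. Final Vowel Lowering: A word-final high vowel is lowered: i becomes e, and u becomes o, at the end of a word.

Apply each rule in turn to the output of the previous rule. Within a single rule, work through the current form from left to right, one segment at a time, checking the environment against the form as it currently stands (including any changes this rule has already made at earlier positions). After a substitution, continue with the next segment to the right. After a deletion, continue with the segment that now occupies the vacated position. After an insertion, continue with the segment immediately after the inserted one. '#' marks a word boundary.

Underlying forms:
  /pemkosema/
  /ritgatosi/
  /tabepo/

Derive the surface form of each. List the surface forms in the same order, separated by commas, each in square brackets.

/pemkosema/:
  1 Regressive Voicing Assimilation: no change — [pemkosema]
  2 Word-Final Devoicing: no change — [pemkosema]
  3 Velar Palatalization: no change — [pemkosema]
  4 Voicing Between Vowels: [pemkosema] → [pemkozema]
  5 Final Vowel Lowering: no change — [pemkozema]
/ritgatosi/:
  1 Regressive Voicing Assimilation: [ritgatosi] → [ridgatosi]
  2 Word-Final Devoicing: no change — [ridgatosi]
  3 Velar Palatalization: no change — [ridgatosi]
  4 Voicing Between Vowels: [ridgatosi] → [ridgadozi]
  5 Final Vowel Lowering: [ridgadozi] → [ridgadoze]
/tabepo/:
  1 Regressive Voicing Assimilation: no change — [tabepo]
  2 Word-Final Devoicing: no change — [tabepo]
  3 Velar Palatalization: no change — [tabepo]
  4 Voicing Between Vowels: [tabepo] → [tabebo]
  5 Final Vowel Lowering: no change — [tabebo]

[pemkozema], [ridgadoze], [tabebo]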